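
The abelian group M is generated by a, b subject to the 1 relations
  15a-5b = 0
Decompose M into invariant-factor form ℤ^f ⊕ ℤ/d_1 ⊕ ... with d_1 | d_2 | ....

rank_ℚ(R)=1; free=2−1=1
SNF(R) diag = [5] → torsion [5]

Answer: M ≅ ℤ^1 ⊕ ℤ/5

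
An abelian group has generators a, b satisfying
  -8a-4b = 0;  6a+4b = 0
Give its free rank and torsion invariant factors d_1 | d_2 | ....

Answer: M ≅ ℤ/2 ⊕ ℤ/4

Derivation:
rank_ℚ(R)=2; free=2−2=0
SNF(R) diag = [2, 4] → torsion [2, 4]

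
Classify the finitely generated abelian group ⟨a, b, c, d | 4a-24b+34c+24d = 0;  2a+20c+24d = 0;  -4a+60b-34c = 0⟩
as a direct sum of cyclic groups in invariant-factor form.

Answer: M ≅ ℤ^1 ⊕ ℤ/2 ⊕ ℤ/6 ⊕ ℤ/12

Derivation:
rank_ℚ(R)=3; free=4−3=1
SNF(R) diag = [2, 6, 12] → torsion [2, 6, 12]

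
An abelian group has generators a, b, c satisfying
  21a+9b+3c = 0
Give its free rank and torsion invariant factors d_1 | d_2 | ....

rank_ℚ(R)=1; free=3−1=2
SNF(R) diag = [3] → torsion [3]

Answer: M ≅ ℤ^2 ⊕ ℤ/3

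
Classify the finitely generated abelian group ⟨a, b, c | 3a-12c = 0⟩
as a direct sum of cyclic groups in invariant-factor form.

rank_ℚ(R)=1; free=3−1=2
SNF(R) diag = [3] → torsion [3]

Answer: M ≅ ℤ^2 ⊕ ℤ/3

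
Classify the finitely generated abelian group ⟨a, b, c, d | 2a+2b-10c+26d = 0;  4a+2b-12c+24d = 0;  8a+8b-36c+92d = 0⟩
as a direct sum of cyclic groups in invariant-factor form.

rank_ℚ(R)=3; free=4−3=1
SNF(R) diag = [2, 2, 4] → torsion [2, 2, 4]

Answer: M ≅ ℤ^1 ⊕ ℤ/2 ⊕ ℤ/2 ⊕ ℤ/4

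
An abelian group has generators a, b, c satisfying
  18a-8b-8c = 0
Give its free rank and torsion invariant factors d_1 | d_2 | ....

rank_ℚ(R)=1; free=3−1=2
SNF(R) diag = [2] → torsion [2]

Answer: M ≅ ℤ^2 ⊕ ℤ/2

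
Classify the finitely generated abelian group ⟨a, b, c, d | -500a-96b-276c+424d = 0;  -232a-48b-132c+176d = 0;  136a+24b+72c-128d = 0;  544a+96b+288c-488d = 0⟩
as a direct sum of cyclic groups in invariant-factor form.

Answer: M ≅ ℤ/4 ⊕ ℤ/12 ⊕ ℤ/24 ⊕ ℤ/24

Derivation:
rank_ℚ(R)=4; free=4−4=0
SNF(R) diag = [4, 12, 24, 24] → torsion [4, 12, 24, 24]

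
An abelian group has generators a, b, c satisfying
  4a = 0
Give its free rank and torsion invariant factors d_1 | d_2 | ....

Answer: M ≅ ℤ^2 ⊕ ℤ/4

Derivation:
rank_ℚ(R)=1; free=3−1=2
SNF(R) diag = [4] → torsion [4]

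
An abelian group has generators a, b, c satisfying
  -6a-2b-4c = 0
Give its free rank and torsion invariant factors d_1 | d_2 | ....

Answer: M ≅ ℤ^2 ⊕ ℤ/2

Derivation:
rank_ℚ(R)=1; free=3−1=2
SNF(R) diag = [2] → torsion [2]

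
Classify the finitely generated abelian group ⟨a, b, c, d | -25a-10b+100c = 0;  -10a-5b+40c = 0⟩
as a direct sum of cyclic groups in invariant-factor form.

Answer: M ≅ ℤ^2 ⊕ ℤ/5 ⊕ ℤ/5

Derivation:
rank_ℚ(R)=2; free=4−2=2
SNF(R) diag = [5, 5] → torsion [5, 5]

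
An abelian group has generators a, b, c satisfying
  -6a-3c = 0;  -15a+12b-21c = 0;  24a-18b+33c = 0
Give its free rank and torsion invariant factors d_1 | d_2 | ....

Answer: M ≅ ℤ/3 ⊕ ℤ/3 ⊕ ℤ/6

Derivation:
rank_ℚ(R)=3; free=3−3=0
SNF(R) diag = [3, 3, 6] → torsion [3, 3, 6]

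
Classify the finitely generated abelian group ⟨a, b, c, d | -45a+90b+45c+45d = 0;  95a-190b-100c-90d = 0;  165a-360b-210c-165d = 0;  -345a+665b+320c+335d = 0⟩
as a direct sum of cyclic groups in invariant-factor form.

Answer: M ≅ ℤ/5 ⊕ ℤ/5 ⊕ ℤ/15 ⊕ ℤ/45

Derivation:
rank_ℚ(R)=4; free=4−4=0
SNF(R) diag = [5, 5, 15, 45] → torsion [5, 5, 15, 45]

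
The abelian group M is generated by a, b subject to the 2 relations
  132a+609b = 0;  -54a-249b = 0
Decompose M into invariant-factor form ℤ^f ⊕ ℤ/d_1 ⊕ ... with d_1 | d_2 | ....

rank_ℚ(R)=2; free=2−2=0
SNF(R) diag = [3, 6] → torsion [3, 6]

Answer: M ≅ ℤ/3 ⊕ ℤ/6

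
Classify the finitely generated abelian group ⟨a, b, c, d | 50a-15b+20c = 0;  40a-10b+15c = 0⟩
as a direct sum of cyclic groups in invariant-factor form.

Answer: M ≅ ℤ^2 ⊕ ℤ/5 ⊕ ℤ/5

Derivation:
rank_ℚ(R)=2; free=4−2=2
SNF(R) diag = [5, 5] → torsion [5, 5]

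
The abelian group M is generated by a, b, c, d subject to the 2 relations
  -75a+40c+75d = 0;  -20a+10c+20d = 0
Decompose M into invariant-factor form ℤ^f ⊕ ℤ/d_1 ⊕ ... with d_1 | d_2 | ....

Answer: M ≅ ℤ^2 ⊕ ℤ/5 ⊕ ℤ/10

Derivation:
rank_ℚ(R)=2; free=4−2=2
SNF(R) diag = [5, 10] → torsion [5, 10]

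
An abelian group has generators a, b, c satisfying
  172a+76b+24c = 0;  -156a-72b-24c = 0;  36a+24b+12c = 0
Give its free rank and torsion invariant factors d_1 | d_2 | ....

Answer: M ≅ ℤ/4 ⊕ ℤ/12 ⊕ ℤ/12

Derivation:
rank_ℚ(R)=3; free=3−3=0
SNF(R) diag = [4, 12, 12] → torsion [4, 12, 12]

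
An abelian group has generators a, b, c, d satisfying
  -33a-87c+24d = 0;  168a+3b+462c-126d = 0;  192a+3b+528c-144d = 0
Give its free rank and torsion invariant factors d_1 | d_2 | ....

Answer: M ≅ ℤ^1 ⊕ ℤ/3 ⊕ ℤ/3 ⊕ ℤ/6

Derivation:
rank_ℚ(R)=3; free=4−3=1
SNF(R) diag = [3, 3, 6] → torsion [3, 3, 6]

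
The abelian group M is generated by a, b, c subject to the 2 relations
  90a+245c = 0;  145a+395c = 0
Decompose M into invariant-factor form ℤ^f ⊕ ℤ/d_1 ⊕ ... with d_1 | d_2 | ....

Answer: M ≅ ℤ^1 ⊕ ℤ/5 ⊕ ℤ/5

Derivation:
rank_ℚ(R)=2; free=3−2=1
SNF(R) diag = [5, 5] → torsion [5, 5]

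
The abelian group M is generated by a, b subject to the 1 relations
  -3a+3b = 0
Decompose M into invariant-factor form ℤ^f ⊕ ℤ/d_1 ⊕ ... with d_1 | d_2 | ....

Answer: M ≅ ℤ^1 ⊕ ℤ/3

Derivation:
rank_ℚ(R)=1; free=2−1=1
SNF(R) diag = [3] → torsion [3]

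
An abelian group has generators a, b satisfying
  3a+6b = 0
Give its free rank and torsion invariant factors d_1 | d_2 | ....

rank_ℚ(R)=1; free=2−1=1
SNF(R) diag = [3] → torsion [3]

Answer: M ≅ ℤ^1 ⊕ ℤ/3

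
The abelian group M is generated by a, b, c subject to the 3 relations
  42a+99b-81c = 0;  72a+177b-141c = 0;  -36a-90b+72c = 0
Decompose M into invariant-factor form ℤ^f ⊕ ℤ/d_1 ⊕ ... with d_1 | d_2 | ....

Answer: M ≅ ℤ/3 ⊕ ℤ/6 ⊕ ℤ/18

Derivation:
rank_ℚ(R)=3; free=3−3=0
SNF(R) diag = [3, 6, 18] → torsion [3, 6, 18]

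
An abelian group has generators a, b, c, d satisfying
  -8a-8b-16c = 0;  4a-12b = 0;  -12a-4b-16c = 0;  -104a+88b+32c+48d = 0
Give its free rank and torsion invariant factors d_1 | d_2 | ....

Answer: M ≅ ℤ/4 ⊕ ℤ/8 ⊕ ℤ/16 ⊕ ℤ/48

Derivation:
rank_ℚ(R)=4; free=4−4=0
SNF(R) diag = [4, 8, 16, 48] → torsion [4, 8, 16, 48]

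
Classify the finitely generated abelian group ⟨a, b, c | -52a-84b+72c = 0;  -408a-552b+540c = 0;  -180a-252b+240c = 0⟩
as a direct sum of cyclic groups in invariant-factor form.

Answer: M ≅ ℤ/4 ⊕ ℤ/12 ⊕ ℤ/24

Derivation:
rank_ℚ(R)=3; free=3−3=0
SNF(R) diag = [4, 12, 24] → torsion [4, 12, 24]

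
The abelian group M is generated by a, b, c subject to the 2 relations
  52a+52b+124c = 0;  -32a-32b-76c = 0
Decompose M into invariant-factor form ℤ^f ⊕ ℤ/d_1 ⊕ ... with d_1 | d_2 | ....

rank_ℚ(R)=2; free=3−2=1
SNF(R) diag = [4, 4] → torsion [4, 4]

Answer: M ≅ ℤ^1 ⊕ ℤ/4 ⊕ ℤ/4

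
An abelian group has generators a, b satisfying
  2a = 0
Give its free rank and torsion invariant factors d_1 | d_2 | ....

Answer: M ≅ ℤ^1 ⊕ ℤ/2

Derivation:
rank_ℚ(R)=1; free=2−1=1
SNF(R) diag = [2] → torsion [2]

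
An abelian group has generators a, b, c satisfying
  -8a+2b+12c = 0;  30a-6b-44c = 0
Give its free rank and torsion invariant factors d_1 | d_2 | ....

rank_ℚ(R)=2; free=3−2=1
SNF(R) diag = [2, 2] → torsion [2, 2]

Answer: M ≅ ℤ^1 ⊕ ℤ/2 ⊕ ℤ/2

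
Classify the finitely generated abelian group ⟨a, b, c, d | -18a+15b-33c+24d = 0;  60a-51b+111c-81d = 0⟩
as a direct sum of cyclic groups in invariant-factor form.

rank_ℚ(R)=2; free=4−2=2
SNF(R) diag = [3, 3] → torsion [3, 3]

Answer: M ≅ ℤ^2 ⊕ ℤ/3 ⊕ ℤ/3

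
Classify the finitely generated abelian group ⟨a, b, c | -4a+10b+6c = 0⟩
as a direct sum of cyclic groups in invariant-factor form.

Answer: M ≅ ℤ^2 ⊕ ℤ/2

Derivation:
rank_ℚ(R)=1; free=3−1=2
SNF(R) diag = [2] → torsion [2]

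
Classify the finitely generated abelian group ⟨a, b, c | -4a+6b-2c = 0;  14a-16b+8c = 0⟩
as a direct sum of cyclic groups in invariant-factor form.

rank_ℚ(R)=2; free=3−2=1
SNF(R) diag = [2, 2] → torsion [2, 2]

Answer: M ≅ ℤ^1 ⊕ ℤ/2 ⊕ ℤ/2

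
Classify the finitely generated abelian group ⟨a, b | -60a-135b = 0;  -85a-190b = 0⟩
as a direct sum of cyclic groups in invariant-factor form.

rank_ℚ(R)=2; free=2−2=0
SNF(R) diag = [5, 15] → torsion [5, 15]

Answer: M ≅ ℤ/5 ⊕ ℤ/15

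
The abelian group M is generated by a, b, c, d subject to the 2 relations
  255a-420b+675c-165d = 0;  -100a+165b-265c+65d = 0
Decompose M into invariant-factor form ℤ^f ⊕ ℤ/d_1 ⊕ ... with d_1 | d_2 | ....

rank_ℚ(R)=2; free=4−2=2
SNF(R) diag = [5, 15] → torsion [5, 15]

Answer: M ≅ ℤ^2 ⊕ ℤ/5 ⊕ ℤ/15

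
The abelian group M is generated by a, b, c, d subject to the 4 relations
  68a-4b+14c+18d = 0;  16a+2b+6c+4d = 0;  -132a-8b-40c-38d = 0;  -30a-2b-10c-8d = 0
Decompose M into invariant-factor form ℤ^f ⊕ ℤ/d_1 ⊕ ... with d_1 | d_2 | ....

Answer: M ≅ ℤ/2 ⊕ ℤ/2 ⊕ ℤ/6 ⊕ ℤ/18

Derivation:
rank_ℚ(R)=4; free=4−4=0
SNF(R) diag = [2, 2, 6, 18] → torsion [2, 2, 6, 18]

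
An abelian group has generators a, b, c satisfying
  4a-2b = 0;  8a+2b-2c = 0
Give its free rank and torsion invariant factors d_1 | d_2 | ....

Answer: M ≅ ℤ^1 ⊕ ℤ/2 ⊕ ℤ/2

Derivation:
rank_ℚ(R)=2; free=3−2=1
SNF(R) diag = [2, 2] → torsion [2, 2]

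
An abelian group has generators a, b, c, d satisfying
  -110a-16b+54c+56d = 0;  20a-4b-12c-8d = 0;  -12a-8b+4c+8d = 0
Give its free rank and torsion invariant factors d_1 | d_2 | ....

rank_ℚ(R)=3; free=4−3=1
SNF(R) diag = [2, 4, 8] → torsion [2, 4, 8]

Answer: M ≅ ℤ^1 ⊕ ℤ/2 ⊕ ℤ/4 ⊕ ℤ/8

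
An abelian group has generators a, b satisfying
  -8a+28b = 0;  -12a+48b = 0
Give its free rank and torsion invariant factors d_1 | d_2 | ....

Answer: M ≅ ℤ/4 ⊕ ℤ/12

Derivation:
rank_ℚ(R)=2; free=2−2=0
SNF(R) diag = [4, 12] → torsion [4, 12]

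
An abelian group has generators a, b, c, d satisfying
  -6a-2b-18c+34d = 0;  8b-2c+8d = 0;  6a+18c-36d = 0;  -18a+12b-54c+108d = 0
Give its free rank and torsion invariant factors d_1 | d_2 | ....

rank_ℚ(R)=4; free=4−4=0
SNF(R) diag = [2, 2, 6, 12] → torsion [2, 2, 6, 12]

Answer: M ≅ ℤ/2 ⊕ ℤ/2 ⊕ ℤ/6 ⊕ ℤ/12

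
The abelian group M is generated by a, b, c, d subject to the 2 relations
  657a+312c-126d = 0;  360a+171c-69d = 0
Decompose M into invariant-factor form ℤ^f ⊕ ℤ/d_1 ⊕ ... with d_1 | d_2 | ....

rank_ℚ(R)=2; free=4−2=2
SNF(R) diag = [3, 3] → torsion [3, 3]

Answer: M ≅ ℤ^2 ⊕ ℤ/3 ⊕ ℤ/3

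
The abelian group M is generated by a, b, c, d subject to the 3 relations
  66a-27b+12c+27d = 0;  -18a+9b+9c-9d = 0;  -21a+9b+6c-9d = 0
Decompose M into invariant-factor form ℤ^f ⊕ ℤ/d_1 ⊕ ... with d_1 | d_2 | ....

Answer: M ≅ ℤ^1 ⊕ ℤ/3 ⊕ ℤ/9 ⊕ ℤ/27

Derivation:
rank_ℚ(R)=3; free=4−3=1
SNF(R) diag = [3, 9, 27] → torsion [3, 9, 27]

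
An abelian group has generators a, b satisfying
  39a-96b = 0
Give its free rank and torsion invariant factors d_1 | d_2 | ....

Answer: M ≅ ℤ^1 ⊕ ℤ/3

Derivation:
rank_ℚ(R)=1; free=2−1=1
SNF(R) diag = [3] → torsion [3]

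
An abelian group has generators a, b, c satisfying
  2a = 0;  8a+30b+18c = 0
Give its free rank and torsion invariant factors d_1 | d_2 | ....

Answer: M ≅ ℤ^1 ⊕ ℤ/2 ⊕ ℤ/6

Derivation:
rank_ℚ(R)=2; free=3−2=1
SNF(R) diag = [2, 6] → torsion [2, 6]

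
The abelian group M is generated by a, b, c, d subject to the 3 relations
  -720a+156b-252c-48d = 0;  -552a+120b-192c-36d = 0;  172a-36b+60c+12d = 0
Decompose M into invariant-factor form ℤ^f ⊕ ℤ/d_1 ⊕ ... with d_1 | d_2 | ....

Answer: M ≅ ℤ^1 ⊕ ℤ/4 ⊕ ℤ/12 ⊕ ℤ/12

Derivation:
rank_ℚ(R)=3; free=4−3=1
SNF(R) diag = [4, 12, 12] → torsion [4, 12, 12]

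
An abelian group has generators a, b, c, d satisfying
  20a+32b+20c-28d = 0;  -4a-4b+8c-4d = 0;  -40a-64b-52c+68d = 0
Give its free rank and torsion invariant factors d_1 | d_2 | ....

rank_ℚ(R)=3; free=4−3=1
SNF(R) diag = [4, 12, 12] → torsion [4, 12, 12]

Answer: M ≅ ℤ^1 ⊕ ℤ/4 ⊕ ℤ/12 ⊕ ℤ/12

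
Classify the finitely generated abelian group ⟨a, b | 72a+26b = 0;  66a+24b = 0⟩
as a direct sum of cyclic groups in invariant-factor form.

rank_ℚ(R)=2; free=2−2=0
SNF(R) diag = [2, 6] → torsion [2, 6]

Answer: M ≅ ℤ/2 ⊕ ℤ/6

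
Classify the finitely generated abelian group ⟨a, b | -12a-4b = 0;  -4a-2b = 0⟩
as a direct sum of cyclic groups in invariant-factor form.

Answer: M ≅ ℤ/2 ⊕ ℤ/4

Derivation:
rank_ℚ(R)=2; free=2−2=0
SNF(R) diag = [2, 4] → torsion [2, 4]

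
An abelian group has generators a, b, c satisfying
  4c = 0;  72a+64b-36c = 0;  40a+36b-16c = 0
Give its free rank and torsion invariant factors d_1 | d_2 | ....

rank_ℚ(R)=3; free=3−3=0
SNF(R) diag = [4, 4, 8] → torsion [4, 4, 8]

Answer: M ≅ ℤ/4 ⊕ ℤ/4 ⊕ ℤ/8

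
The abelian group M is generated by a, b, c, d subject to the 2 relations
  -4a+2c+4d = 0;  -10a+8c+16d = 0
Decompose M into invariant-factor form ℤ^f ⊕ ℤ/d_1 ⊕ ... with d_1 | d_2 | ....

rank_ℚ(R)=2; free=4−2=2
SNF(R) diag = [2, 6] → torsion [2, 6]

Answer: M ≅ ℤ^2 ⊕ ℤ/2 ⊕ ℤ/6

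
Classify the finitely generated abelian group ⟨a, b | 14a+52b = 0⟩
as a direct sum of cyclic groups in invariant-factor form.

rank_ℚ(R)=1; free=2−1=1
SNF(R) diag = [2] → torsion [2]

Answer: M ≅ ℤ^1 ⊕ ℤ/2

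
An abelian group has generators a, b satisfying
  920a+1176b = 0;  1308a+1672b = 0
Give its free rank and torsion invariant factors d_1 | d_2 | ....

rank_ℚ(R)=2; free=2−2=0
SNF(R) diag = [4, 8] → torsion [4, 8]

Answer: M ≅ ℤ/4 ⊕ ℤ/8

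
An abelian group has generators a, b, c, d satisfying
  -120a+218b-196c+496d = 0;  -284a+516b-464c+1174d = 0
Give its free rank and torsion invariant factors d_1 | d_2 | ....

rank_ℚ(R)=2; free=4−2=2
SNF(R) diag = [2, 2] → torsion [2, 2]

Answer: M ≅ ℤ^2 ⊕ ℤ/2 ⊕ ℤ/2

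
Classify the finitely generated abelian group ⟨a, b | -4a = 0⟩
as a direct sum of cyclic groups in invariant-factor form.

Answer: M ≅ ℤ^1 ⊕ ℤ/4

Derivation:
rank_ℚ(R)=1; free=2−1=1
SNF(R) diag = [4] → torsion [4]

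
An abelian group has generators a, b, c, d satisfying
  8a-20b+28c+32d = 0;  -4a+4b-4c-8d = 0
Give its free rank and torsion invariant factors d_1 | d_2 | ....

rank_ℚ(R)=2; free=4−2=2
SNF(R) diag = [4, 4] → torsion [4, 4]

Answer: M ≅ ℤ^2 ⊕ ℤ/4 ⊕ ℤ/4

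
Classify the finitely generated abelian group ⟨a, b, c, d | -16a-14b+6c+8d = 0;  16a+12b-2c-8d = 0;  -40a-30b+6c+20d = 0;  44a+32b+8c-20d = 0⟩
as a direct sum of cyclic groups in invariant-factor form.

rank_ℚ(R)=4; free=4−4=0
SNF(R) diag = [2, 2, 4, 4] → torsion [2, 2, 4, 4]

Answer: M ≅ ℤ/2 ⊕ ℤ/2 ⊕ ℤ/4 ⊕ ℤ/4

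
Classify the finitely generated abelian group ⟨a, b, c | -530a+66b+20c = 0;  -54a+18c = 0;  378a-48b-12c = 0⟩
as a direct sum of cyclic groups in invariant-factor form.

Answer: M ≅ ℤ/2 ⊕ ℤ/6 ⊕ ℤ/18

Derivation:
rank_ℚ(R)=3; free=3−3=0
SNF(R) diag = [2, 6, 18] → torsion [2, 6, 18]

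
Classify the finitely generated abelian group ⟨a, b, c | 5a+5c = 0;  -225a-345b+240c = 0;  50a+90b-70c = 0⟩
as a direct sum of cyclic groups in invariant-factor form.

rank_ℚ(R)=3; free=3−3=0
SNF(R) diag = [5, 15, 30] → torsion [5, 15, 30]

Answer: M ≅ ℤ/5 ⊕ ℤ/15 ⊕ ℤ/30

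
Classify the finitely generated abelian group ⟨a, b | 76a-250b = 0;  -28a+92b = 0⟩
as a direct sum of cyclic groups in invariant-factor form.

Answer: M ≅ ℤ/2 ⊕ ℤ/4

Derivation:
rank_ℚ(R)=2; free=2−2=0
SNF(R) diag = [2, 4] → torsion [2, 4]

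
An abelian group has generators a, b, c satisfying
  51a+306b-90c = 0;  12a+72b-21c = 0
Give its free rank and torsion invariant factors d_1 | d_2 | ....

rank_ℚ(R)=2; free=3−2=1
SNF(R) diag = [3, 3] → torsion [3, 3]

Answer: M ≅ ℤ^1 ⊕ ℤ/3 ⊕ ℤ/3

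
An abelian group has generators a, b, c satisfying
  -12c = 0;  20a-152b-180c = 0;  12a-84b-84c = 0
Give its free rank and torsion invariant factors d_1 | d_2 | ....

rank_ℚ(R)=3; free=3−3=0
SNF(R) diag = [4, 12, 36] → torsion [4, 12, 36]

Answer: M ≅ ℤ/4 ⊕ ℤ/12 ⊕ ℤ/36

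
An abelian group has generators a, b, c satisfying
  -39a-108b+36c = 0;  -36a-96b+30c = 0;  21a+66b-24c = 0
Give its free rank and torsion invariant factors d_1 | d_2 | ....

rank_ℚ(R)=3; free=3−3=0
SNF(R) diag = [3, 6, 18] → torsion [3, 6, 18]

Answer: M ≅ ℤ/3 ⊕ ℤ/6 ⊕ ℤ/18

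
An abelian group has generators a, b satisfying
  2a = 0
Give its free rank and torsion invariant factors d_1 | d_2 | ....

Answer: M ≅ ℤ^1 ⊕ ℤ/2

Derivation:
rank_ℚ(R)=1; free=2−1=1
SNF(R) diag = [2] → torsion [2]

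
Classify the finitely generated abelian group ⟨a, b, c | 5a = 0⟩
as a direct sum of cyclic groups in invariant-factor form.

rank_ℚ(R)=1; free=3−1=2
SNF(R) diag = [5] → torsion [5]

Answer: M ≅ ℤ^2 ⊕ ℤ/5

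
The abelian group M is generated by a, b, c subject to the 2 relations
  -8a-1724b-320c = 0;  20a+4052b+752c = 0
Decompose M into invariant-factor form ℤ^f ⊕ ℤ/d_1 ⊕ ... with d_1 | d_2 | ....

rank_ℚ(R)=2; free=3−2=1
SNF(R) diag = [4, 12] → torsion [4, 12]

Answer: M ≅ ℤ^1 ⊕ ℤ/4 ⊕ ℤ/12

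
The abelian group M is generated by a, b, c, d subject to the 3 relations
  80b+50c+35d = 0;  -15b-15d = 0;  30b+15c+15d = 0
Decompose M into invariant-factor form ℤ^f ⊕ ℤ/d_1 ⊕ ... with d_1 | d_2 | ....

Answer: M ≅ ℤ^1 ⊕ ℤ/5 ⊕ ℤ/15 ⊕ ℤ/15

Derivation:
rank_ℚ(R)=3; free=4−3=1
SNF(R) diag = [5, 15, 15] → torsion [5, 15, 15]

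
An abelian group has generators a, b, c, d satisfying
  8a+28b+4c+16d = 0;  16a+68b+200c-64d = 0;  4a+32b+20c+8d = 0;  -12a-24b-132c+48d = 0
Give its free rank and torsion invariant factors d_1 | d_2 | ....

rank_ℚ(R)=4; free=4−4=0
SNF(R) diag = [4, 12, 36, 72] → torsion [4, 12, 36, 72]

Answer: M ≅ ℤ/4 ⊕ ℤ/12 ⊕ ℤ/36 ⊕ ℤ/72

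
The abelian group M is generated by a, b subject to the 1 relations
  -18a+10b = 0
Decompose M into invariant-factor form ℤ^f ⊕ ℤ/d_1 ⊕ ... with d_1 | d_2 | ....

rank_ℚ(R)=1; free=2−1=1
SNF(R) diag = [2] → torsion [2]

Answer: M ≅ ℤ^1 ⊕ ℤ/2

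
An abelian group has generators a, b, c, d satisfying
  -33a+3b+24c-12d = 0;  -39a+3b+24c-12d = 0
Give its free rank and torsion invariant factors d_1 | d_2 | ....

rank_ℚ(R)=2; free=4−2=2
SNF(R) diag = [3, 6] → torsion [3, 6]

Answer: M ≅ ℤ^2 ⊕ ℤ/3 ⊕ ℤ/6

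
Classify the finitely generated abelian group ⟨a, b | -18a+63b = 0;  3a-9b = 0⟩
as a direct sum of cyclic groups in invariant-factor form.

rank_ℚ(R)=2; free=2−2=0
SNF(R) diag = [3, 9] → torsion [3, 9]

Answer: M ≅ ℤ/3 ⊕ ℤ/9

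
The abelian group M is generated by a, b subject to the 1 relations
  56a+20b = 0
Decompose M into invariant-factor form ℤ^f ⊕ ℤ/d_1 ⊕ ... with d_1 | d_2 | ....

Answer: M ≅ ℤ^1 ⊕ ℤ/4

Derivation:
rank_ℚ(R)=1; free=2−1=1
SNF(R) diag = [4] → torsion [4]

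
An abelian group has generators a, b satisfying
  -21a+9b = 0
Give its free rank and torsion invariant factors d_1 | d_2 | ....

rank_ℚ(R)=1; free=2−1=1
SNF(R) diag = [3] → torsion [3]

Answer: M ≅ ℤ^1 ⊕ ℤ/3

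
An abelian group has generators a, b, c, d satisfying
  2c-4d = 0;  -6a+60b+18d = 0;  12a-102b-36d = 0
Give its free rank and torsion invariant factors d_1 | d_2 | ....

rank_ℚ(R)=3; free=4−3=1
SNF(R) diag = [2, 6, 18] → torsion [2, 6, 18]

Answer: M ≅ ℤ^1 ⊕ ℤ/2 ⊕ ℤ/6 ⊕ ℤ/18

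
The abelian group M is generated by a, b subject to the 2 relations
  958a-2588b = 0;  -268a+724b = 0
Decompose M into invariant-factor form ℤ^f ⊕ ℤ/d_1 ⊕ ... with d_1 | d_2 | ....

Answer: M ≅ ℤ/2 ⊕ ℤ/4

Derivation:
rank_ℚ(R)=2; free=2−2=0
SNF(R) diag = [2, 4] → torsion [2, 4]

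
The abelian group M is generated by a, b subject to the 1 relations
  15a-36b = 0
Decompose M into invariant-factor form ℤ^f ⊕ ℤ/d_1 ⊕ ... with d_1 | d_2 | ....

rank_ℚ(R)=1; free=2−1=1
SNF(R) diag = [3] → torsion [3]

Answer: M ≅ ℤ^1 ⊕ ℤ/3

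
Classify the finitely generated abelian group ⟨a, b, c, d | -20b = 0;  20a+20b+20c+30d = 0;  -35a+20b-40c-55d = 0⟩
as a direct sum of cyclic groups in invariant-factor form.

Answer: M ≅ ℤ^1 ⊕ ℤ/5 ⊕ ℤ/10 ⊕ ℤ/20

Derivation:
rank_ℚ(R)=3; free=4−3=1
SNF(R) diag = [5, 10, 20] → torsion [5, 10, 20]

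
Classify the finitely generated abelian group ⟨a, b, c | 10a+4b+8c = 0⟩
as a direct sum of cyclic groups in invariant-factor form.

rank_ℚ(R)=1; free=3−1=2
SNF(R) diag = [2] → torsion [2]

Answer: M ≅ ℤ^2 ⊕ ℤ/2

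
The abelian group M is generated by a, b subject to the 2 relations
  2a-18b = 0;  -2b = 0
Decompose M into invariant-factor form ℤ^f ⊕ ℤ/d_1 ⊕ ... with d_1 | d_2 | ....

Answer: M ≅ ℤ/2 ⊕ ℤ/2

Derivation:
rank_ℚ(R)=2; free=2−2=0
SNF(R) diag = [2, 2] → torsion [2, 2]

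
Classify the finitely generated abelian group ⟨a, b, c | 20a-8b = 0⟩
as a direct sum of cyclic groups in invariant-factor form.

Answer: M ≅ ℤ^2 ⊕ ℤ/4

Derivation:
rank_ℚ(R)=1; free=3−1=2
SNF(R) diag = [4] → torsion [4]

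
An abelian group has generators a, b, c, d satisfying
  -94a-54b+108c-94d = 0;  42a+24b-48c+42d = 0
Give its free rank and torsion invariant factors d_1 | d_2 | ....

Answer: M ≅ ℤ^2 ⊕ ℤ/2 ⊕ ℤ/6

Derivation:
rank_ℚ(R)=2; free=4−2=2
SNF(R) diag = [2, 6] → torsion [2, 6]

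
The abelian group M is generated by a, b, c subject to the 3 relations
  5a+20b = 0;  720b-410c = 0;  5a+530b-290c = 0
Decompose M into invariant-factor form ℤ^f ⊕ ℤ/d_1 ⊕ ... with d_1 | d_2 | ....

rank_ℚ(R)=3; free=3−3=0
SNF(R) diag = [5, 10, 30] → torsion [5, 10, 30]

Answer: M ≅ ℤ/5 ⊕ ℤ/10 ⊕ ℤ/30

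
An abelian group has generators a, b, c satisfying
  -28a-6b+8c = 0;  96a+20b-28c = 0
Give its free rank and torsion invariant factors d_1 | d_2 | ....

Answer: M ≅ ℤ^1 ⊕ ℤ/2 ⊕ ℤ/4

Derivation:
rank_ℚ(R)=2; free=3−2=1
SNF(R) diag = [2, 4] → torsion [2, 4]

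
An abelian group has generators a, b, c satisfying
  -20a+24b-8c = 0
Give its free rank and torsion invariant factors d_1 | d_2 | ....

Answer: M ≅ ℤ^2 ⊕ ℤ/4

Derivation:
rank_ℚ(R)=1; free=3−1=2
SNF(R) diag = [4] → torsion [4]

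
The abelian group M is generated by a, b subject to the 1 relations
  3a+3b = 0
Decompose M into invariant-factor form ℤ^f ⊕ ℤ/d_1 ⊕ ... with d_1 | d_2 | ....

rank_ℚ(R)=1; free=2−1=1
SNF(R) diag = [3] → torsion [3]

Answer: M ≅ ℤ^1 ⊕ ℤ/3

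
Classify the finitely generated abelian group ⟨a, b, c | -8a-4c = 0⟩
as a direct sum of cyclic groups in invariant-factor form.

Answer: M ≅ ℤ^2 ⊕ ℤ/4

Derivation:
rank_ℚ(R)=1; free=3−1=2
SNF(R) diag = [4] → torsion [4]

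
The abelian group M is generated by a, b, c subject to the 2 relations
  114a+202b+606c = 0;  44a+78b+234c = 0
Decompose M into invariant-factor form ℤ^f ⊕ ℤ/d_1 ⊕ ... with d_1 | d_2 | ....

Answer: M ≅ ℤ^1 ⊕ ℤ/2 ⊕ ℤ/2

Derivation:
rank_ℚ(R)=2; free=3−2=1
SNF(R) diag = [2, 2] → torsion [2, 2]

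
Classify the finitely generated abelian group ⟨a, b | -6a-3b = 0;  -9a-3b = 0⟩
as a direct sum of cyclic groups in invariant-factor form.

rank_ℚ(R)=2; free=2−2=0
SNF(R) diag = [3, 3] → torsion [3, 3]

Answer: M ≅ ℤ/3 ⊕ ℤ/3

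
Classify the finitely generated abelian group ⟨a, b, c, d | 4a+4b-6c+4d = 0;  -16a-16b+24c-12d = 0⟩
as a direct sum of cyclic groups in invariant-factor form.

rank_ℚ(R)=2; free=4−2=2
SNF(R) diag = [2, 4] → torsion [2, 4]

Answer: M ≅ ℤ^2 ⊕ ℤ/2 ⊕ ℤ/4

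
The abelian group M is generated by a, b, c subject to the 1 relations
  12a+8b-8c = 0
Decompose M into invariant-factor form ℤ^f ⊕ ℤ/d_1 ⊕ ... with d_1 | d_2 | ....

rank_ℚ(R)=1; free=3−1=2
SNF(R) diag = [4] → torsion [4]

Answer: M ≅ ℤ^2 ⊕ ℤ/4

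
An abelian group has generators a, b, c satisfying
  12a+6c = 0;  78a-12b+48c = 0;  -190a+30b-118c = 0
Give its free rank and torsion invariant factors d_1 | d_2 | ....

rank_ℚ(R)=3; free=3−3=0
SNF(R) diag = [2, 6, 6] → torsion [2, 6, 6]

Answer: M ≅ ℤ/2 ⊕ ℤ/6 ⊕ ℤ/6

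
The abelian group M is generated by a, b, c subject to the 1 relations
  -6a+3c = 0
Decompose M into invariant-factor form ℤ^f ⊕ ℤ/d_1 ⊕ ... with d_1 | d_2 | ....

rank_ℚ(R)=1; free=3−1=2
SNF(R) diag = [3] → torsion [3]

Answer: M ≅ ℤ^2 ⊕ ℤ/3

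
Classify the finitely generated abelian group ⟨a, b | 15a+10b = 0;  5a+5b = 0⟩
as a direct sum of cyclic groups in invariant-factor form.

Answer: M ≅ ℤ/5 ⊕ ℤ/5

Derivation:
rank_ℚ(R)=2; free=2−2=0
SNF(R) diag = [5, 5] → torsion [5, 5]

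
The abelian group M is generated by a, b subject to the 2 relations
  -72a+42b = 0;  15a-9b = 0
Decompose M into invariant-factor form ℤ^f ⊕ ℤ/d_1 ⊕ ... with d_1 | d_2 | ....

rank_ℚ(R)=2; free=2−2=0
SNF(R) diag = [3, 6] → torsion [3, 6]

Answer: M ≅ ℤ/3 ⊕ ℤ/6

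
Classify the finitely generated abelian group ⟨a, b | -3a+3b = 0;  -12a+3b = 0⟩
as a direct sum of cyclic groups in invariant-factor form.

rank_ℚ(R)=2; free=2−2=0
SNF(R) diag = [3, 9] → torsion [3, 9]

Answer: M ≅ ℤ/3 ⊕ ℤ/9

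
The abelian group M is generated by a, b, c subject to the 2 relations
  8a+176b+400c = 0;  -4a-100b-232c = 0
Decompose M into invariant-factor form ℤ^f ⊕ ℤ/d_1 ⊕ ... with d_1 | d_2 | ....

Answer: M ≅ ℤ^1 ⊕ ℤ/4 ⊕ ℤ/8

Derivation:
rank_ℚ(R)=2; free=3−2=1
SNF(R) diag = [4, 8] → torsion [4, 8]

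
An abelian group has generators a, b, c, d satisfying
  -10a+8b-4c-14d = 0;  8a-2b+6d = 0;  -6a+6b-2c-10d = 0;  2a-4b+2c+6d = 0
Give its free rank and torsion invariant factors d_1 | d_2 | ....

rank_ℚ(R)=4; free=4−4=0
SNF(R) diag = [2, 2, 2, 2] → torsion [2, 2, 2, 2]

Answer: M ≅ ℤ/2 ⊕ ℤ/2 ⊕ ℤ/2 ⊕ ℤ/2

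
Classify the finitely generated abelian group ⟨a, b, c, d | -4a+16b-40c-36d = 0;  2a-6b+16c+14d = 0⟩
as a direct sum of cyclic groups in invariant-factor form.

rank_ℚ(R)=2; free=4−2=2
SNF(R) diag = [2, 4] → torsion [2, 4]

Answer: M ≅ ℤ^2 ⊕ ℤ/2 ⊕ ℤ/4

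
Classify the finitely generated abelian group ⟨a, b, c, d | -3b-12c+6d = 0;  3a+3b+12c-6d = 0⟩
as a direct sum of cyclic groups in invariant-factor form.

Answer: M ≅ ℤ^2 ⊕ ℤ/3 ⊕ ℤ/3

Derivation:
rank_ℚ(R)=2; free=4−2=2
SNF(R) diag = [3, 3] → torsion [3, 3]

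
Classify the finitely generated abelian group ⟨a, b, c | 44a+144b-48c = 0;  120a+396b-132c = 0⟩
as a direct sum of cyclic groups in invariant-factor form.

rank_ℚ(R)=2; free=3−2=1
SNF(R) diag = [4, 12] → torsion [4, 12]

Answer: M ≅ ℤ^1 ⊕ ℤ/4 ⊕ ℤ/12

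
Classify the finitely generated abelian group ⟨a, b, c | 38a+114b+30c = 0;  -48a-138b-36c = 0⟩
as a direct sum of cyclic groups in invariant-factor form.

rank_ℚ(R)=2; free=3−2=1
SNF(R) diag = [2, 6] → torsion [2, 6]

Answer: M ≅ ℤ^1 ⊕ ℤ/2 ⊕ ℤ/6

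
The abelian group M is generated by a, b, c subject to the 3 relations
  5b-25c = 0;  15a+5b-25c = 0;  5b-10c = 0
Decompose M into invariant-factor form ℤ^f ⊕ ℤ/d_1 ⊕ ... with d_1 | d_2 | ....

rank_ℚ(R)=3; free=3−3=0
SNF(R) diag = [5, 15, 15] → torsion [5, 15, 15]

Answer: M ≅ ℤ/5 ⊕ ℤ/15 ⊕ ℤ/15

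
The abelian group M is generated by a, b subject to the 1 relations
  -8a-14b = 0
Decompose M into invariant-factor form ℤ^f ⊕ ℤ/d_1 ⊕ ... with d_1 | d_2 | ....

Answer: M ≅ ℤ^1 ⊕ ℤ/2

Derivation:
rank_ℚ(R)=1; free=2−1=1
SNF(R) diag = [2] → torsion [2]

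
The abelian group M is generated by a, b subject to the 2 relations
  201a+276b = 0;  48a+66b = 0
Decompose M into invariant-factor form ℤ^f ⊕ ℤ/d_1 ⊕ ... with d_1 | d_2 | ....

rank_ℚ(R)=2; free=2−2=0
SNF(R) diag = [3, 6] → torsion [3, 6]

Answer: M ≅ ℤ/3 ⊕ ℤ/6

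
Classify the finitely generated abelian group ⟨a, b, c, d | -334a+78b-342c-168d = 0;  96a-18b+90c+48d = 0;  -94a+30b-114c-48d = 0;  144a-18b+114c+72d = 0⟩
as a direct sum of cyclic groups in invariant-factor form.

rank_ℚ(R)=4; free=4−4=0
SNF(R) diag = [2, 6, 12, 24] → torsion [2, 6, 12, 24]

Answer: M ≅ ℤ/2 ⊕ ℤ/6 ⊕ ℤ/12 ⊕ ℤ/24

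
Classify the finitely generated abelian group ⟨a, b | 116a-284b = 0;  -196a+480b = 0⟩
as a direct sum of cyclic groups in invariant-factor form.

Answer: M ≅ ℤ/4 ⊕ ℤ/4

Derivation:
rank_ℚ(R)=2; free=2−2=0
SNF(R) diag = [4, 4] → torsion [4, 4]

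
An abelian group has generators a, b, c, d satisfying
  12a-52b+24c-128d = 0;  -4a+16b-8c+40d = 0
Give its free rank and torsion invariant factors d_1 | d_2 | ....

Answer: M ≅ ℤ^2 ⊕ ℤ/4 ⊕ ℤ/4

Derivation:
rank_ℚ(R)=2; free=4−2=2
SNF(R) diag = [4, 4] → torsion [4, 4]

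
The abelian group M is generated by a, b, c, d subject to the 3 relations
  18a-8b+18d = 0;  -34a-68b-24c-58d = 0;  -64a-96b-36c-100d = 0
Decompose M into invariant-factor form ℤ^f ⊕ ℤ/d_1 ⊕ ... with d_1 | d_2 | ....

rank_ℚ(R)=3; free=4−3=1
SNF(R) diag = [2, 4, 12] → torsion [2, 4, 12]

Answer: M ≅ ℤ^1 ⊕ ℤ/2 ⊕ ℤ/4 ⊕ ℤ/12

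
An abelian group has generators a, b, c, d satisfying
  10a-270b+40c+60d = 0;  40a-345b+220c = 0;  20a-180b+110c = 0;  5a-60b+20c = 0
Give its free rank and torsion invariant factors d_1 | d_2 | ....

rank_ℚ(R)=4; free=4−4=0
SNF(R) diag = [5, 15, 30, 60] → torsion [5, 15, 30, 60]

Answer: M ≅ ℤ/5 ⊕ ℤ/15 ⊕ ℤ/30 ⊕ ℤ/60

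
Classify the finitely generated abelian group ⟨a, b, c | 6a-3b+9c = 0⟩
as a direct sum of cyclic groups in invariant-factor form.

Answer: M ≅ ℤ^2 ⊕ ℤ/3

Derivation:
rank_ℚ(R)=1; free=3−1=2
SNF(R) diag = [3] → torsion [3]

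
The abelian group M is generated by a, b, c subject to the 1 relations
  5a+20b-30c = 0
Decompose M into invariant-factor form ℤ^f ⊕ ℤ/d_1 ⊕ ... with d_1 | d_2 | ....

rank_ℚ(R)=1; free=3−1=2
SNF(R) diag = [5] → torsion [5]

Answer: M ≅ ℤ^2 ⊕ ℤ/5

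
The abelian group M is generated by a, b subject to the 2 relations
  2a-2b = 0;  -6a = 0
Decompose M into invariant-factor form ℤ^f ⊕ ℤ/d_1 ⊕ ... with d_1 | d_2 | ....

Answer: M ≅ ℤ/2 ⊕ ℤ/6

Derivation:
rank_ℚ(R)=2; free=2−2=0
SNF(R) diag = [2, 6] → torsion [2, 6]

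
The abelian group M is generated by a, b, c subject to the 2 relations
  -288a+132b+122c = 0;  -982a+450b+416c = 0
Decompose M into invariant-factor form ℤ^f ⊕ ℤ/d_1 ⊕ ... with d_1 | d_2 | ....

Answer: M ≅ ℤ^1 ⊕ ℤ/2 ⊕ ℤ/2

Derivation:
rank_ℚ(R)=2; free=3−2=1
SNF(R) diag = [2, 2] → torsion [2, 2]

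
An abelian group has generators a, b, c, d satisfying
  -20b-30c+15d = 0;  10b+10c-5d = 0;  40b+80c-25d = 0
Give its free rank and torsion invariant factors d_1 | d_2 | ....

rank_ℚ(R)=3; free=4−3=1
SNF(R) diag = [5, 10, 30] → torsion [5, 10, 30]

Answer: M ≅ ℤ^1 ⊕ ℤ/5 ⊕ ℤ/10 ⊕ ℤ/30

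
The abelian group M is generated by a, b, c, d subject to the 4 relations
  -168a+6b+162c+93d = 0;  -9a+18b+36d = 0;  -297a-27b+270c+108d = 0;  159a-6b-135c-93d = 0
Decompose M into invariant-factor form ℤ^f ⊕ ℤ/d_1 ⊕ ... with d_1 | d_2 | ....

Answer: M ≅ ℤ/3 ⊕ ℤ/9 ⊕ ℤ/27 ⊕ ℤ/81

Derivation:
rank_ℚ(R)=4; free=4−4=0
SNF(R) diag = [3, 9, 27, 81] → torsion [3, 9, 27, 81]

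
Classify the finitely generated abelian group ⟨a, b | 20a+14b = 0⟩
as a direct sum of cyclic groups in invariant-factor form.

Answer: M ≅ ℤ^1 ⊕ ℤ/2

Derivation:
rank_ℚ(R)=1; free=2−1=1
SNF(R) diag = [2] → torsion [2]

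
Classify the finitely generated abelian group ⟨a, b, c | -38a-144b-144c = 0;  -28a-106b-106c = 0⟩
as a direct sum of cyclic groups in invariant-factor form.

Answer: M ≅ ℤ^1 ⊕ ℤ/2 ⊕ ℤ/2

Derivation:
rank_ℚ(R)=2; free=3−2=1
SNF(R) diag = [2, 2] → torsion [2, 2]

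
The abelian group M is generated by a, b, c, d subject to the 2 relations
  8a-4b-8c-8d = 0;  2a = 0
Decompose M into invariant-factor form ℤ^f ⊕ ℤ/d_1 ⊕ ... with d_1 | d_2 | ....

Answer: M ≅ ℤ^2 ⊕ ℤ/2 ⊕ ℤ/4

Derivation:
rank_ℚ(R)=2; free=4−2=2
SNF(R) diag = [2, 4] → torsion [2, 4]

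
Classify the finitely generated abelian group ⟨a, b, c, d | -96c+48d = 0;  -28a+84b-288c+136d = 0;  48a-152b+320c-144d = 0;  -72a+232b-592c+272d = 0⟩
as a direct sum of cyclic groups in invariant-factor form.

Answer: M ≅ ℤ/4 ⊕ ℤ/8 ⊕ ℤ/16 ⊕ ℤ/48

Derivation:
rank_ℚ(R)=4; free=4−4=0
SNF(R) diag = [4, 8, 16, 48] → torsion [4, 8, 16, 48]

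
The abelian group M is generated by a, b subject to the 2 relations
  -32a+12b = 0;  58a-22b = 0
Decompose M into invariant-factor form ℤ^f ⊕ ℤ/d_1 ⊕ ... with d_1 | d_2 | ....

Answer: M ≅ ℤ/2 ⊕ ℤ/4

Derivation:
rank_ℚ(R)=2; free=2−2=0
SNF(R) diag = [2, 4] → torsion [2, 4]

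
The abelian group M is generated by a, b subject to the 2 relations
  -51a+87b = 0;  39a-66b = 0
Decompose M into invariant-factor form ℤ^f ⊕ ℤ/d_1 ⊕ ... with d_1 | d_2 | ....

Answer: M ≅ ℤ/3 ⊕ ℤ/9

Derivation:
rank_ℚ(R)=2; free=2−2=0
SNF(R) diag = [3, 9] → torsion [3, 9]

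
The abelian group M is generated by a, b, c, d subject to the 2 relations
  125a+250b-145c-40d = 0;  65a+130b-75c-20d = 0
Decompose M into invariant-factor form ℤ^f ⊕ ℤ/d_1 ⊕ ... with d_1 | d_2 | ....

Answer: M ≅ ℤ^2 ⊕ ℤ/5 ⊕ ℤ/10

Derivation:
rank_ℚ(R)=2; free=4−2=2
SNF(R) diag = [5, 10] → torsion [5, 10]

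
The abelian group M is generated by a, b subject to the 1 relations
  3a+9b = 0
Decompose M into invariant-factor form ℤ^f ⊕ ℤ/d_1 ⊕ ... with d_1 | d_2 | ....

Answer: M ≅ ℤ^1 ⊕ ℤ/3

Derivation:
rank_ℚ(R)=1; free=2−1=1
SNF(R) diag = [3] → torsion [3]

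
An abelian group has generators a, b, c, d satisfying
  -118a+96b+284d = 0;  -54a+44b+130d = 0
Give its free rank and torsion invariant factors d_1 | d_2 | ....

Answer: M ≅ ℤ^2 ⊕ ℤ/2 ⊕ ℤ/2

Derivation:
rank_ℚ(R)=2; free=4−2=2
SNF(R) diag = [2, 2] → torsion [2, 2]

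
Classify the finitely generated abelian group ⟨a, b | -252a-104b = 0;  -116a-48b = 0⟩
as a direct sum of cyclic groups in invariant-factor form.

rank_ℚ(R)=2; free=2−2=0
SNF(R) diag = [4, 8] → torsion [4, 8]

Answer: M ≅ ℤ/4 ⊕ ℤ/8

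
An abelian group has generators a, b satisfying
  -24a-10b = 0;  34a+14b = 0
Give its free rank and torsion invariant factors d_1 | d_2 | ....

Answer: M ≅ ℤ/2 ⊕ ℤ/2

Derivation:
rank_ℚ(R)=2; free=2−2=0
SNF(R) diag = [2, 2] → torsion [2, 2]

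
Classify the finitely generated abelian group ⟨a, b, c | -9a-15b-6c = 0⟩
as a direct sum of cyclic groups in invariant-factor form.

Answer: M ≅ ℤ^2 ⊕ ℤ/3

Derivation:
rank_ℚ(R)=1; free=3−1=2
SNF(R) diag = [3] → torsion [3]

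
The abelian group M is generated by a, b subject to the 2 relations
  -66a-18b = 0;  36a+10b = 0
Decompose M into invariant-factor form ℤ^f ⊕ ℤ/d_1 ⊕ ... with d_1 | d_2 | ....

Answer: M ≅ ℤ/2 ⊕ ℤ/6

Derivation:
rank_ℚ(R)=2; free=2−2=0
SNF(R) diag = [2, 6] → torsion [2, 6]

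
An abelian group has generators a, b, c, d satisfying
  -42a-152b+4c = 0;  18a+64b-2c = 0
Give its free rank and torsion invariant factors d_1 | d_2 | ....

Answer: M ≅ ℤ^2 ⊕ ℤ/2 ⊕ ℤ/6

Derivation:
rank_ℚ(R)=2; free=4−2=2
SNF(R) diag = [2, 6] → torsion [2, 6]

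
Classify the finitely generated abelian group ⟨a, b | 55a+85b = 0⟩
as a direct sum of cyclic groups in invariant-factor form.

rank_ℚ(R)=1; free=2−1=1
SNF(R) diag = [5] → torsion [5]

Answer: M ≅ ℤ^1 ⊕ ℤ/5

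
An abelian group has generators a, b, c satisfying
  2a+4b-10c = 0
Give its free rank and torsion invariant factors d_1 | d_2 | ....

Answer: M ≅ ℤ^2 ⊕ ℤ/2

Derivation:
rank_ℚ(R)=1; free=3−1=2
SNF(R) diag = [2] → torsion [2]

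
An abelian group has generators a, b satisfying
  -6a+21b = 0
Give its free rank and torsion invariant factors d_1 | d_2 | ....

Answer: M ≅ ℤ^1 ⊕ ℤ/3

Derivation:
rank_ℚ(R)=1; free=2−1=1
SNF(R) diag = [3] → torsion [3]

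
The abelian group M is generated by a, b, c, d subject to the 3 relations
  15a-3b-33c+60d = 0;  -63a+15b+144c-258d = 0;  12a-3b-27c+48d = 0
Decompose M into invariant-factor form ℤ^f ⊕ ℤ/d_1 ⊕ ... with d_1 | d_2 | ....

Answer: M ≅ ℤ^1 ⊕ ℤ/3 ⊕ ℤ/3 ⊕ ℤ/3

Derivation:
rank_ℚ(R)=3; free=4−3=1
SNF(R) diag = [3, 3, 3] → torsion [3, 3, 3]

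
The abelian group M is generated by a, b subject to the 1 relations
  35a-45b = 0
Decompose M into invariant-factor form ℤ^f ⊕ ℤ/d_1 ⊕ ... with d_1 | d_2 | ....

Answer: M ≅ ℤ^1 ⊕ ℤ/5

Derivation:
rank_ℚ(R)=1; free=2−1=1
SNF(R) diag = [5] → torsion [5]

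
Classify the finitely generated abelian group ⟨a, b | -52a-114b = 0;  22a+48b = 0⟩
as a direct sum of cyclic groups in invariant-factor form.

rank_ℚ(R)=2; free=2−2=0
SNF(R) diag = [2, 6] → torsion [2, 6]

Answer: M ≅ ℤ/2 ⊕ ℤ/6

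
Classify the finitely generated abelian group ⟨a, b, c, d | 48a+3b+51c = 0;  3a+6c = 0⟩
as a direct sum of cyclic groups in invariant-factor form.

rank_ℚ(R)=2; free=4−2=2
SNF(R) diag = [3, 3] → torsion [3, 3]

Answer: M ≅ ℤ^2 ⊕ ℤ/3 ⊕ ℤ/3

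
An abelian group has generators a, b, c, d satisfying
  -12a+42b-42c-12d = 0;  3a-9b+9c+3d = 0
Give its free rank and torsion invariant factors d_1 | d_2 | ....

rank_ℚ(R)=2; free=4−2=2
SNF(R) diag = [3, 6] → torsion [3, 6]

Answer: M ≅ ℤ^2 ⊕ ℤ/3 ⊕ ℤ/6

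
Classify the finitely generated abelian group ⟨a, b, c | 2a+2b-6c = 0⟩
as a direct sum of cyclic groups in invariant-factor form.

Answer: M ≅ ℤ^2 ⊕ ℤ/2

Derivation:
rank_ℚ(R)=1; free=3−1=2
SNF(R) diag = [2] → torsion [2]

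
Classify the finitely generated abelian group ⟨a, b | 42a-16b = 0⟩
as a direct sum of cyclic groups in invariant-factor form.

rank_ℚ(R)=1; free=2−1=1
SNF(R) diag = [2] → torsion [2]

Answer: M ≅ ℤ^1 ⊕ ℤ/2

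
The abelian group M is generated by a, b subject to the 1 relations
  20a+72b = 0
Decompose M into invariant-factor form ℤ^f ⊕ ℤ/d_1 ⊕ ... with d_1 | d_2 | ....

rank_ℚ(R)=1; free=2−1=1
SNF(R) diag = [4] → torsion [4]

Answer: M ≅ ℤ^1 ⊕ ℤ/4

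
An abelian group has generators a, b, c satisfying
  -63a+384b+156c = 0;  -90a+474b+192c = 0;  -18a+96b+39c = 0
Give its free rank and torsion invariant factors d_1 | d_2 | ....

Answer: M ≅ ℤ/3 ⊕ ℤ/9 ⊕ ℤ/18

Derivation:
rank_ℚ(R)=3; free=3−3=0
SNF(R) diag = [3, 9, 18] → torsion [3, 9, 18]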